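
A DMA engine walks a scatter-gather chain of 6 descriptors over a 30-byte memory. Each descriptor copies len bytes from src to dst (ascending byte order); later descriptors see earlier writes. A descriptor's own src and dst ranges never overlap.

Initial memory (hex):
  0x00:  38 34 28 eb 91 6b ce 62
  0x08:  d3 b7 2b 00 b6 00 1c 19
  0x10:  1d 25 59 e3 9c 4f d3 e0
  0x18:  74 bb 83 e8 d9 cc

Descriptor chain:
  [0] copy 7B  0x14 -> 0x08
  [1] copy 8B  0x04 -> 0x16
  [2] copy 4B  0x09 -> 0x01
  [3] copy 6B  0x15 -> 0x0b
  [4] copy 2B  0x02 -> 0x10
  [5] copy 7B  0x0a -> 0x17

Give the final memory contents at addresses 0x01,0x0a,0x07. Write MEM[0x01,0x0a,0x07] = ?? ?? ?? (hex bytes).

[0] 0x14->0x08 len=7 : 9c 4f d3 e0 74 bb 83
[1] 0x04->0x16 len=8 : 91 6b ce 62 9c 4f d3 e0
[2] 0x09->0x01 len=4 : 4f d3 e0 74
[3] 0x15->0x0b len=6 : 4f 91 6b ce 62 9c
[4] 0x02->0x10 len=2 : d3 e0
[5] 0x0a->0x17 len=7 : d3 4f 91 6b ce 62 d3
query mem[0x01]=0x4f, mem[0x0a]=0xd3, mem[0x07]=0x62

MEM[0x01,0x0a,0x07] = 4f d3 62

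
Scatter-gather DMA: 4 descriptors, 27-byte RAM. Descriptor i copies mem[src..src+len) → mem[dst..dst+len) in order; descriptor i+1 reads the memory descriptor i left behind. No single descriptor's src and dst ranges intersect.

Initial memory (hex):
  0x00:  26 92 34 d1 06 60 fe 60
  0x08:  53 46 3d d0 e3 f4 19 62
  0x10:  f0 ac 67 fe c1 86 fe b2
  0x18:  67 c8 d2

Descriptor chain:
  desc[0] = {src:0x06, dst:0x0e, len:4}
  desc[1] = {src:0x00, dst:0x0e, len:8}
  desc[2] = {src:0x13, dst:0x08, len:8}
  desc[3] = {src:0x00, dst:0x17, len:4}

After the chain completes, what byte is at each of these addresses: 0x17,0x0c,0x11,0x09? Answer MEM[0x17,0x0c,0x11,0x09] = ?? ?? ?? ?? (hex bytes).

  after D0: wrote 4B at 0x0e = fe605346
  after D1: wrote 8B at 0x0e = 269234d10660fe60
  after D2: wrote 8B at 0x08 = 60fe60feb267c8d2
  after D3: wrote 4B at 0x17 = 269234d1
query mem[0x17]=0x26, mem[0x0c]=0xb2, mem[0x11]=0xd1, mem[0x09]=0xfe

MEM[0x17,0x0c,0x11,0x09] = 26 b2 d1 fe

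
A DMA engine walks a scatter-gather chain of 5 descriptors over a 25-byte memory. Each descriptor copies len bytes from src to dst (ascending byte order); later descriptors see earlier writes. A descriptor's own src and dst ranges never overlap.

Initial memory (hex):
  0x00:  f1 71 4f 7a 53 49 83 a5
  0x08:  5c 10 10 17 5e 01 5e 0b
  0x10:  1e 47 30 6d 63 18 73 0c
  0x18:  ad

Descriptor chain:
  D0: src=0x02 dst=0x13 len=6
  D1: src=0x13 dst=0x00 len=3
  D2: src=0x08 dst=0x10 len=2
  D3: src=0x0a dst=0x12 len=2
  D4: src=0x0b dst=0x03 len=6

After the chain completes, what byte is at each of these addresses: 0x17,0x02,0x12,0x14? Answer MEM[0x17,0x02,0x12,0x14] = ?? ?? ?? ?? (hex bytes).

MEM[0x17,0x02,0x12,0x14] = 83 53 10 7a

#0 dst[0x13+6] := {0x4f,0x7a,0x53,0x49,0x83,0xa5}
#1 dst[0x00+3] := {0x4f,0x7a,0x53}
#2 dst[0x10+2] := {0x5c,0x10}
#3 dst[0x12+2] := {0x10,0x17}
#4 dst[0x03+6] := {0x17,0x5e,0x01,0x5e,0x0b,0x5c}
query mem[0x17]=0x83, mem[0x02]=0x53, mem[0x12]=0x10, mem[0x14]=0x7a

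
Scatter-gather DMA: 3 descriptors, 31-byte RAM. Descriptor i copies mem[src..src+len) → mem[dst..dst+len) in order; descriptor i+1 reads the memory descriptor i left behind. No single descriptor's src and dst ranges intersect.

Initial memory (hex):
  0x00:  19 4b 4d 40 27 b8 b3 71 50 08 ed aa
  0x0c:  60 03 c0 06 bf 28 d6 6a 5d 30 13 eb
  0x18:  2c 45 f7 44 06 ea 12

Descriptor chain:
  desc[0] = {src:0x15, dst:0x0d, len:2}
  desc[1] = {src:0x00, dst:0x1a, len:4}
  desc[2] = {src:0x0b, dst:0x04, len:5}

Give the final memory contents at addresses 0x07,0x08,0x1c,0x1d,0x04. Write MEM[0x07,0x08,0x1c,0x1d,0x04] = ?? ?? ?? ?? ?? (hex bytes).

D0: mem[0x0d..0x0e] <- [30 13]
D1: mem[0x1a..0x1d] <- [19 4b 4d 40]
D2: mem[0x04..0x08] <- [aa 60 30 13 06]
query mem[0x07]=0x13, mem[0x08]=0x06, mem[0x1c]=0x4d, mem[0x1d]=0x40, mem[0x04]=0xaa

MEM[0x07,0x08,0x1c,0x1d,0x04] = 13 06 4d 40 aa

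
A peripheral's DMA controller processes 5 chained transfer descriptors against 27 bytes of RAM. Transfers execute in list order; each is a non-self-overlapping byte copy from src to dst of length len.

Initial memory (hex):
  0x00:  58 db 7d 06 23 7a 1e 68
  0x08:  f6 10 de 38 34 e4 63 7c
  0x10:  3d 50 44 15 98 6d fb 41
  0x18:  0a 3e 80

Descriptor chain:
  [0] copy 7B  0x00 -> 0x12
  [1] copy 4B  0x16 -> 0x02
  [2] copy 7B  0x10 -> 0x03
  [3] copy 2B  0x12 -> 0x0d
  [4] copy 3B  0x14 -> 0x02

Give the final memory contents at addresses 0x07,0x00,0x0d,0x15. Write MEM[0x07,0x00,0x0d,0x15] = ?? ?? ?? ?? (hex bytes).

MEM[0x07,0x00,0x0d,0x15] = 7d 58 58 06

  after D0: wrote 7B at 0x12 = 58db7d06237a1e
  after D1: wrote 4B at 0x02 = 237a1e3e
  after D2: wrote 7B at 0x03 = 3d5058db7d0623
  after D3: wrote 2B at 0x0d = 58db
  after D4: wrote 3B at 0x02 = 7d0623
query mem[0x07]=0x7d, mem[0x00]=0x58, mem[0x0d]=0x58, mem[0x15]=0x06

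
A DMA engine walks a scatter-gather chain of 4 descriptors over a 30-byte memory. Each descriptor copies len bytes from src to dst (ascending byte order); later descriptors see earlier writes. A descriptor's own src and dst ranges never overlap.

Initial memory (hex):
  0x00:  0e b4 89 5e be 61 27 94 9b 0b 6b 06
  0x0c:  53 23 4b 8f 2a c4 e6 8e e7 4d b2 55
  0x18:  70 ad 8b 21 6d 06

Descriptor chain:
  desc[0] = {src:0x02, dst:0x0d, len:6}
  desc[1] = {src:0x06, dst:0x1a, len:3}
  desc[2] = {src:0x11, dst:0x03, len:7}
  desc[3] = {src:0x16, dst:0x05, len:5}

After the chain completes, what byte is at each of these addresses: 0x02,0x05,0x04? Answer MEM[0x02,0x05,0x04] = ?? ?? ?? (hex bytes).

[0] 0x02->0x0d len=6 : 89 5e be 61 27 94
[1] 0x06->0x1a len=3 : 27 94 9b
[2] 0x11->0x03 len=7 : 27 94 8e e7 4d b2 55
[3] 0x16->0x05 len=5 : b2 55 70 ad 27
query mem[0x02]=0x89, mem[0x05]=0xb2, mem[0x04]=0x94

MEM[0x02,0x05,0x04] = 89 b2 94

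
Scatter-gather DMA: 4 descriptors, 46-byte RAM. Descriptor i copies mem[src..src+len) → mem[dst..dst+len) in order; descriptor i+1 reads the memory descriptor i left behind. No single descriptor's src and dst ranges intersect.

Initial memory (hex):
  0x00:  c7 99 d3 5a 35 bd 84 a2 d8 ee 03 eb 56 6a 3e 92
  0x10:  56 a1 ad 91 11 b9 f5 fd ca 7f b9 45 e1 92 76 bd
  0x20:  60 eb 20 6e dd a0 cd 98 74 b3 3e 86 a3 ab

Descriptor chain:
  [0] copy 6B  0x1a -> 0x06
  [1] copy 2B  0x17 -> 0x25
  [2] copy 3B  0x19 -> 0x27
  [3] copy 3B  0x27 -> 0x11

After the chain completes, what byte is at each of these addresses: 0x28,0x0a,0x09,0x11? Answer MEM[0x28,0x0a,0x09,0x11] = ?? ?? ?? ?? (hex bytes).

MEM[0x28,0x0a,0x09,0x11] = b9 76 92 7f

#0 dst[0x06+6] := {0xb9,0x45,0xe1,0x92,0x76,0xbd}
#1 dst[0x25+2] := {0xfd,0xca}
#2 dst[0x27+3] := {0x7f,0xb9,0x45}
#3 dst[0x11+3] := {0x7f,0xb9,0x45}
query mem[0x28]=0xb9, mem[0x0a]=0x76, mem[0x09]=0x92, mem[0x11]=0x7f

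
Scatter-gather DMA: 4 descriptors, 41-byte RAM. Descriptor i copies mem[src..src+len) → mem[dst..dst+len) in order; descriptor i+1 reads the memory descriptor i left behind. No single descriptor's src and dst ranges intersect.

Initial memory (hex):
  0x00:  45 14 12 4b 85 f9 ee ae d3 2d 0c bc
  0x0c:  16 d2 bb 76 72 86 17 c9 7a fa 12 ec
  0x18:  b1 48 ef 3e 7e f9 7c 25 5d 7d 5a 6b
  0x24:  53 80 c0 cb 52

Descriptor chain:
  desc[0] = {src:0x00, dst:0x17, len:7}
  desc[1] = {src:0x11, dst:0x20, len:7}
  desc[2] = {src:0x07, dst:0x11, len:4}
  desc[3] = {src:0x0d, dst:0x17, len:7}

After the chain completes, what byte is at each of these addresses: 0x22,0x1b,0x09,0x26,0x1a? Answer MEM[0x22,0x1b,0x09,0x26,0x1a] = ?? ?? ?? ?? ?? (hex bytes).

#0 dst[0x17+7] := {0x45,0x14,0x12,0x4b,0x85,0xf9,0xee}
#1 dst[0x20+7] := {0x86,0x17,0xc9,0x7a,0xfa,0x12,0x45}
#2 dst[0x11+4] := {0xae,0xd3,0x2d,0x0c}
#3 dst[0x17+7] := {0xd2,0xbb,0x76,0x72,0xae,0xd3,0x2d}
query mem[0x22]=0xc9, mem[0x1b]=0xae, mem[0x09]=0x2d, mem[0x26]=0x45, mem[0x1a]=0x72

MEM[0x22,0x1b,0x09,0x26,0x1a] = c9 ae 2d 45 72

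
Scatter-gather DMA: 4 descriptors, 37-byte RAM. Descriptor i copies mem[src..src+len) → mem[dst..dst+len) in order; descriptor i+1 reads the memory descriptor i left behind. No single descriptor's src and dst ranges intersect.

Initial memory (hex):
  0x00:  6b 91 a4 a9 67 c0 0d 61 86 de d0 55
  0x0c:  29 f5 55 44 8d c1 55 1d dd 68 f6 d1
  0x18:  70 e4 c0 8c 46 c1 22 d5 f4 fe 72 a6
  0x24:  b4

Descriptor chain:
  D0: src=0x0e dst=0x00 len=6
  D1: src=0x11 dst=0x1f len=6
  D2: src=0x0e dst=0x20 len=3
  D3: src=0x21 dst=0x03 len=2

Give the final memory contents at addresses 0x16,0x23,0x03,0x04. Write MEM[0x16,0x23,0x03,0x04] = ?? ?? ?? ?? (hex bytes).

MEM[0x16,0x23,0x03,0x04] = f6 68 44 8d

[0] 0x0e->0x00 len=6 : 55 44 8d c1 55 1d
[1] 0x11->0x1f len=6 : c1 55 1d dd 68 f6
[2] 0x0e->0x20 len=3 : 55 44 8d
[3] 0x21->0x03 len=2 : 44 8d
query mem[0x16]=0xf6, mem[0x23]=0x68, mem[0x03]=0x44, mem[0x04]=0x8d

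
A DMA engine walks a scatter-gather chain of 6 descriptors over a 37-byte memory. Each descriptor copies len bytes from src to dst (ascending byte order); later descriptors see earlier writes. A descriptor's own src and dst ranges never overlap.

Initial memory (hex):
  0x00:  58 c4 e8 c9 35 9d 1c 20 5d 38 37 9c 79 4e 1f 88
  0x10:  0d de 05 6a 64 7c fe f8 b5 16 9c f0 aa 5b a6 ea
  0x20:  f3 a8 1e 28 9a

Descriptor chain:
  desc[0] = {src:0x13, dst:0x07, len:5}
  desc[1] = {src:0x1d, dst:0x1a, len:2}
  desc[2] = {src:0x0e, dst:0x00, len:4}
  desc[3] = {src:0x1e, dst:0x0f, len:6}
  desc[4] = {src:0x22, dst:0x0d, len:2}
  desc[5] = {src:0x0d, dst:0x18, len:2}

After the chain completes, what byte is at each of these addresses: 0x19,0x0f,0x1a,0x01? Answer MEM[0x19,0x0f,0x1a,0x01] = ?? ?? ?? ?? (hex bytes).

MEM[0x19,0x0f,0x1a,0x01] = 28 a6 5b 88

[0] 0x13->0x07 len=5 : 6a 64 7c fe f8
[1] 0x1d->0x1a len=2 : 5b a6
[2] 0x0e->0x00 len=4 : 1f 88 0d de
[3] 0x1e->0x0f len=6 : a6 ea f3 a8 1e 28
[4] 0x22->0x0d len=2 : 1e 28
[5] 0x0d->0x18 len=2 : 1e 28
query mem[0x19]=0x28, mem[0x0f]=0xa6, mem[0x1a]=0x5b, mem[0x01]=0x88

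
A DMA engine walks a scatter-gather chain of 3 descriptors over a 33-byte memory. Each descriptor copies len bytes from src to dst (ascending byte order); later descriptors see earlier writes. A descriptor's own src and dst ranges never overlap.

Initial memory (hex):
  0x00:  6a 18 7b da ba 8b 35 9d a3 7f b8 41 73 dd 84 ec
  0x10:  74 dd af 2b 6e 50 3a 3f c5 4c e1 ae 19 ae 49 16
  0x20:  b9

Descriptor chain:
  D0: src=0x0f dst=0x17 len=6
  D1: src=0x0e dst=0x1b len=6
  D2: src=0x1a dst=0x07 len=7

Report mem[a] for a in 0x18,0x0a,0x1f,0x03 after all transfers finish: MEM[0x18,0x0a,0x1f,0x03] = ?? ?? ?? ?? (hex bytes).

MEM[0x18,0x0a,0x1f,0x03] = 74 74 af da

  after D0: wrote 6B at 0x17 = ec74ddaf2b6e
  after D1: wrote 6B at 0x1b = 84ec74ddaf2b
  after D2: wrote 7B at 0x07 = af84ec74ddaf2b
query mem[0x18]=0x74, mem[0x0a]=0x74, mem[0x1f]=0xaf, mem[0x03]=0xda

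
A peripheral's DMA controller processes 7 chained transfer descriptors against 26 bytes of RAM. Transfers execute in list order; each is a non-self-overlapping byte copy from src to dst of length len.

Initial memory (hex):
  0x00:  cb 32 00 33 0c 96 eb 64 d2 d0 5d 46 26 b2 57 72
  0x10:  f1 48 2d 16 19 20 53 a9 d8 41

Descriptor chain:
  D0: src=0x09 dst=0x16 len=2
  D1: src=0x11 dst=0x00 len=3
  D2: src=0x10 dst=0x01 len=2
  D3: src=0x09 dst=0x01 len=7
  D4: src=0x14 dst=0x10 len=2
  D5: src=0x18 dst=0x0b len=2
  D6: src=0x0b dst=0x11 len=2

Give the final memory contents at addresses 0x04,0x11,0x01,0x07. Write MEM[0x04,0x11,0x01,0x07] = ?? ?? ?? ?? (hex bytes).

MEM[0x04,0x11,0x01,0x07] = 26 d8 d0 72

D0: mem[0x16..0x17] <- [d0 5d]
D1: mem[0x00..0x02] <- [48 2d 16]
D2: mem[0x01..0x02] <- [f1 48]
D3: mem[0x01..0x07] <- [d0 5d 46 26 b2 57 72]
D4: mem[0x10..0x11] <- [19 20]
D5: mem[0x0b..0x0c] <- [d8 41]
D6: mem[0x11..0x12] <- [d8 41]
query mem[0x04]=0x26, mem[0x11]=0xd8, mem[0x01]=0xd0, mem[0x07]=0x72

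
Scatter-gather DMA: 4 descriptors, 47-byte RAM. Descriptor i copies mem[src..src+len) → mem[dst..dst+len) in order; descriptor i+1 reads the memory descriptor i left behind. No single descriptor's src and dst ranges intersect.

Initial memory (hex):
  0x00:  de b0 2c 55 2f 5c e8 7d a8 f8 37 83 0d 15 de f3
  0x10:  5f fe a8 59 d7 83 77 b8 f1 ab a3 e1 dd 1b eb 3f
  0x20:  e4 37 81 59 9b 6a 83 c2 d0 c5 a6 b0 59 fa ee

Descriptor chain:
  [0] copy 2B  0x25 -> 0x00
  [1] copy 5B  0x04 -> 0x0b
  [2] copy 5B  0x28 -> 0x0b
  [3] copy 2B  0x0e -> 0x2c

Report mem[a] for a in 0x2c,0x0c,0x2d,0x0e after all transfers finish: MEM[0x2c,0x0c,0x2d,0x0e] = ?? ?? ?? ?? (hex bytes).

D0: mem[0x00..0x01] <- [6a 83]
D1: mem[0x0b..0x0f] <- [2f 5c e8 7d a8]
D2: mem[0x0b..0x0f] <- [d0 c5 a6 b0 59]
D3: mem[0x2c..0x2d] <- [b0 59]
query mem[0x2c]=0xb0, mem[0x0c]=0xc5, mem[0x2d]=0x59, mem[0x0e]=0xb0

MEM[0x2c,0x0c,0x2d,0x0e] = b0 c5 59 b0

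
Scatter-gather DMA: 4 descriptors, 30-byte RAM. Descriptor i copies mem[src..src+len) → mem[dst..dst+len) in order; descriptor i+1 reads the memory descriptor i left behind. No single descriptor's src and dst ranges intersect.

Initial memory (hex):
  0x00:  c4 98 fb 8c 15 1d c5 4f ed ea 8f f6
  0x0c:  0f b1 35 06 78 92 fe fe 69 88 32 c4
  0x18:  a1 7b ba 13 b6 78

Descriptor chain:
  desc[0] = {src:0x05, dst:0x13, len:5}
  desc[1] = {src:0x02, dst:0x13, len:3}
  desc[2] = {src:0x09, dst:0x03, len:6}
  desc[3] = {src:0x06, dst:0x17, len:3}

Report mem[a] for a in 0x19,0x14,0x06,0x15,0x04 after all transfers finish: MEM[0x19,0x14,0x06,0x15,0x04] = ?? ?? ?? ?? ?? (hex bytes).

D0: mem[0x13..0x17] <- [1d c5 4f ed ea]
D1: mem[0x13..0x15] <- [fb 8c 15]
D2: mem[0x03..0x08] <- [ea 8f f6 0f b1 35]
D3: mem[0x17..0x19] <- [0f b1 35]
query mem[0x19]=0x35, mem[0x14]=0x8c, mem[0x06]=0x0f, mem[0x15]=0x15, mem[0x04]=0x8f

MEM[0x19,0x14,0x06,0x15,0x04] = 35 8c 0f 15 8f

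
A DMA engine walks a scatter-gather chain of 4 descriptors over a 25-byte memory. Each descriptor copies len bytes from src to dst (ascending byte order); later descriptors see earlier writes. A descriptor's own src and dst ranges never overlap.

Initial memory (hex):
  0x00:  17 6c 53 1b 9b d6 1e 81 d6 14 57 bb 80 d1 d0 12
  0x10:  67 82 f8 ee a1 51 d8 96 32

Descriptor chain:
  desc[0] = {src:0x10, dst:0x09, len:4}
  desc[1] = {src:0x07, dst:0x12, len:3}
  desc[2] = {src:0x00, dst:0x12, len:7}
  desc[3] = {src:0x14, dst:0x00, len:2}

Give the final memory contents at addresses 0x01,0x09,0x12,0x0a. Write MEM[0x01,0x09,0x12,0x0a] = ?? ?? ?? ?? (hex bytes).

MEM[0x01,0x09,0x12,0x0a] = 1b 67 17 82

[0] 0x10->0x09 len=4 : 67 82 f8 ee
[1] 0x07->0x12 len=3 : 81 d6 67
[2] 0x00->0x12 len=7 : 17 6c 53 1b 9b d6 1e
[3] 0x14->0x00 len=2 : 53 1b
query mem[0x01]=0x1b, mem[0x09]=0x67, mem[0x12]=0x17, mem[0x0a]=0x82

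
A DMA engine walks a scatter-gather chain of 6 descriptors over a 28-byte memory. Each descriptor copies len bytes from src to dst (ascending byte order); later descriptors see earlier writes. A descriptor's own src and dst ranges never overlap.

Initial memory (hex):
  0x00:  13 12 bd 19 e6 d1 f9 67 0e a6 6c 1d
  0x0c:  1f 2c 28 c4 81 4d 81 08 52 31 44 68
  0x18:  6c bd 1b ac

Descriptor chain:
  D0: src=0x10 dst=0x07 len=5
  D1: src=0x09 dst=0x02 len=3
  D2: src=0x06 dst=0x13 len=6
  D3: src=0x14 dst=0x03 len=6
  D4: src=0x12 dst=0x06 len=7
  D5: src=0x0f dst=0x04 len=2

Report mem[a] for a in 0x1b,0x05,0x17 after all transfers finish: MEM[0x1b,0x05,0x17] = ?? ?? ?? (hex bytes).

MEM[0x1b,0x05,0x17] = ac 81 08

  after D0: wrote 5B at 0x07 = 814d810852
  after D1: wrote 3B at 0x02 = 810852
  after D2: wrote 6B at 0x13 = f9814d810852
  after D3: wrote 6B at 0x03 = 814d810852bd
  after D4: wrote 7B at 0x06 = 81f9814d810852
  after D5: wrote 2B at 0x04 = c481
query mem[0x1b]=0xac, mem[0x05]=0x81, mem[0x17]=0x08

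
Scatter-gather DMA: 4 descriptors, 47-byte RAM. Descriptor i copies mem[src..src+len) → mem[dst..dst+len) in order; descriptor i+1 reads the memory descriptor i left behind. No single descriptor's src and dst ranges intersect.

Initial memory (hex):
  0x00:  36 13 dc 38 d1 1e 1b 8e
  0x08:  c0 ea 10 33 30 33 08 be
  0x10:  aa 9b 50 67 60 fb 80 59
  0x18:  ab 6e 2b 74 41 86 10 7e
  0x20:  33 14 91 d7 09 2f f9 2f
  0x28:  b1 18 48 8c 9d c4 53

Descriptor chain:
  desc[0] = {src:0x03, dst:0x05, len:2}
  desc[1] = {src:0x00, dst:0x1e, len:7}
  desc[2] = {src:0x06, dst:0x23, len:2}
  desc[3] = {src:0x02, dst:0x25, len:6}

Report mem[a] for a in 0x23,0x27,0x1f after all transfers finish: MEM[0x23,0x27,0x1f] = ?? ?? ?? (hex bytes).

D0: mem[0x05..0x06] <- [38 d1]
D1: mem[0x1e..0x24] <- [36 13 dc 38 d1 38 d1]
D2: mem[0x23..0x24] <- [d1 8e]
D3: mem[0x25..0x2a] <- [dc 38 d1 38 d1 8e]
query mem[0x23]=0xd1, mem[0x27]=0xd1, mem[0x1f]=0x13

MEM[0x23,0x27,0x1f] = d1 d1 13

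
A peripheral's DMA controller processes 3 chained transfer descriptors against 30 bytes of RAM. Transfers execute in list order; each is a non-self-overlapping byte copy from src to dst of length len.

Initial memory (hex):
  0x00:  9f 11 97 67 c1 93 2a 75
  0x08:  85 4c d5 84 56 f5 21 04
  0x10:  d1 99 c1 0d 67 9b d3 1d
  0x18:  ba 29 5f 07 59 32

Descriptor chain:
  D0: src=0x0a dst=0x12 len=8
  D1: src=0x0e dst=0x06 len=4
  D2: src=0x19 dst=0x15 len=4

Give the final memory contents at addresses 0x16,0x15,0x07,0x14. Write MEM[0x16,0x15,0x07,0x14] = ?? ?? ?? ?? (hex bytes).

[0] 0x0a->0x12 len=8 : d5 84 56 f5 21 04 d1 99
[1] 0x0e->0x06 len=4 : 21 04 d1 99
[2] 0x19->0x15 len=4 : 99 5f 07 59
query mem[0x16]=0x5f, mem[0x15]=0x99, mem[0x07]=0x04, mem[0x14]=0x56

MEM[0x16,0x15,0x07,0x14] = 5f 99 04 56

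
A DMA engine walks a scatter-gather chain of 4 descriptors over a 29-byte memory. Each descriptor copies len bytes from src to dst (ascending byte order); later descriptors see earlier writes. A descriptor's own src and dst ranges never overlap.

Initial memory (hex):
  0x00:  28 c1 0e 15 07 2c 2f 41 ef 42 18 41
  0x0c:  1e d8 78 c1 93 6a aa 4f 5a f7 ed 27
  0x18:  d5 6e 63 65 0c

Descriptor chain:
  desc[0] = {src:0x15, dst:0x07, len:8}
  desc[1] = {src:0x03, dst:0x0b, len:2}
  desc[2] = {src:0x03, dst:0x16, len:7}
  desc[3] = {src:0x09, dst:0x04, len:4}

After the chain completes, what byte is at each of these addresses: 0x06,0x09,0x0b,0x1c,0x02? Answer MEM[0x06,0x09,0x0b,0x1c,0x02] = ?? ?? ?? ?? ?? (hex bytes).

[0] 0x15->0x07 len=8 : f7 ed 27 d5 6e 63 65 0c
[1] 0x03->0x0b len=2 : 15 07
[2] 0x03->0x16 len=7 : 15 07 2c 2f f7 ed 27
[3] 0x09->0x04 len=4 : 27 d5 15 07
query mem[0x06]=0x15, mem[0x09]=0x27, mem[0x0b]=0x15, mem[0x1c]=0x27, mem[0x02]=0x0e

MEM[0x06,0x09,0x0b,0x1c,0x02] = 15 27 15 27 0e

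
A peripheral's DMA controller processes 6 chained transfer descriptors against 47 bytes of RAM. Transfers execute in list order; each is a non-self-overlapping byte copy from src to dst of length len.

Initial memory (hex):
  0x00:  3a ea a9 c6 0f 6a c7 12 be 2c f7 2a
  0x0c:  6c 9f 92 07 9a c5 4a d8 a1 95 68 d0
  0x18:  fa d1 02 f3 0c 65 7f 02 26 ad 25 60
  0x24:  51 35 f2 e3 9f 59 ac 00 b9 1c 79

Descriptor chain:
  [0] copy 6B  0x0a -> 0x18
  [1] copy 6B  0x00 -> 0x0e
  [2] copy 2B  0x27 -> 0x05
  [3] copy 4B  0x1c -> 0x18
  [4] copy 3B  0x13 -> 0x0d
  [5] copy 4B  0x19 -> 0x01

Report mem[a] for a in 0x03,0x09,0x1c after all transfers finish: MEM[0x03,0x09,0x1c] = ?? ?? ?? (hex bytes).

[0] 0x0a->0x18 len=6 : f7 2a 6c 9f 92 07
[1] 0x00->0x0e len=6 : 3a ea a9 c6 0f 6a
[2] 0x27->0x05 len=2 : e3 9f
[3] 0x1c->0x18 len=4 : 92 07 7f 02
[4] 0x13->0x0d len=3 : 6a a1 95
[5] 0x19->0x01 len=4 : 07 7f 02 92
query mem[0x03]=0x02, mem[0x09]=0x2c, mem[0x1c]=0x92

MEM[0x03,0x09,0x1c] = 02 2c 92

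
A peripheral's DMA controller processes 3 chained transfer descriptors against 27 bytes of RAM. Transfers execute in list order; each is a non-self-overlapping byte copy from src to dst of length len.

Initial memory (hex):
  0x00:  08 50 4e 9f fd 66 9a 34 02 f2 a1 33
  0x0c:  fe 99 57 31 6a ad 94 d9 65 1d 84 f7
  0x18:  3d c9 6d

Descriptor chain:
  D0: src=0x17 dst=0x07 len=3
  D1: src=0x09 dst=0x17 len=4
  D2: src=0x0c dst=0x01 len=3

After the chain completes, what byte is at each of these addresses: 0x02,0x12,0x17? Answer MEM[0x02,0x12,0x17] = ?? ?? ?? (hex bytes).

MEM[0x02,0x12,0x17] = 99 94 c9

D0: mem[0x07..0x09] <- [f7 3d c9]
D1: mem[0x17..0x1a] <- [c9 a1 33 fe]
D2: mem[0x01..0x03] <- [fe 99 57]
query mem[0x02]=0x99, mem[0x12]=0x94, mem[0x17]=0xc9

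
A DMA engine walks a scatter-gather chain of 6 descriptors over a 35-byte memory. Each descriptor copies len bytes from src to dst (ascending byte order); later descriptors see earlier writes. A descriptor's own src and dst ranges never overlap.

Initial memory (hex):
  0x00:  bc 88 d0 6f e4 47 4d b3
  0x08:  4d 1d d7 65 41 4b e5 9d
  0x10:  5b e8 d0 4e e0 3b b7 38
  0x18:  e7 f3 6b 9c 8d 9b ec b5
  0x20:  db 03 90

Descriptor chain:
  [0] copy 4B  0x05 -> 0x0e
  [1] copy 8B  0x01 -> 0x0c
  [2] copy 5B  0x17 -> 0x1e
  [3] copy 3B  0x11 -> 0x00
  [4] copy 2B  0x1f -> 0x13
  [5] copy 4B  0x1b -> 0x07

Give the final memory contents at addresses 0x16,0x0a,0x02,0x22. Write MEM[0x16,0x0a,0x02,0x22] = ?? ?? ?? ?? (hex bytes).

MEM[0x16,0x0a,0x02,0x22] = b7 38 4d 9c

[0] 0x05->0x0e len=4 : 47 4d b3 4d
[1] 0x01->0x0c len=8 : 88 d0 6f e4 47 4d b3 4d
[2] 0x17->0x1e len=5 : 38 e7 f3 6b 9c
[3] 0x11->0x00 len=3 : 4d b3 4d
[4] 0x1f->0x13 len=2 : e7 f3
[5] 0x1b->0x07 len=4 : 9c 8d 9b 38
query mem[0x16]=0xb7, mem[0x0a]=0x38, mem[0x02]=0x4d, mem[0x22]=0x9c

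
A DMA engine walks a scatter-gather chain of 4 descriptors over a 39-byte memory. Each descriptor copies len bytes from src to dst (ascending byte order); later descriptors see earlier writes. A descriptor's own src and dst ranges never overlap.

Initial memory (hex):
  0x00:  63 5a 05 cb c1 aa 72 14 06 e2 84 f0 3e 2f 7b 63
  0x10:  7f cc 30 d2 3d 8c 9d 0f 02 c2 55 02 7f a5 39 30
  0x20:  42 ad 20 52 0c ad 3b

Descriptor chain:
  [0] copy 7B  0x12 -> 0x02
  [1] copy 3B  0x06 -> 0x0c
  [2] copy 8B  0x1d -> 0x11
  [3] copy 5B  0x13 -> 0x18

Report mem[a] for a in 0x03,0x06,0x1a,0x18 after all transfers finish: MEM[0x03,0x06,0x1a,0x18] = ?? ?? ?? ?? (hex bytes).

  after D0: wrote 7B at 0x02 = 30d23d8c9d0f02
  after D1: wrote 3B at 0x0c = 9d0f02
  after D2: wrote 8B at 0x11 = a5393042ad20520c
  after D3: wrote 5B at 0x18 = 3042ad2052
query mem[0x03]=0xd2, mem[0x06]=0x9d, mem[0x1a]=0xad, mem[0x18]=0x30

MEM[0x03,0x06,0x1a,0x18] = d2 9d ad 30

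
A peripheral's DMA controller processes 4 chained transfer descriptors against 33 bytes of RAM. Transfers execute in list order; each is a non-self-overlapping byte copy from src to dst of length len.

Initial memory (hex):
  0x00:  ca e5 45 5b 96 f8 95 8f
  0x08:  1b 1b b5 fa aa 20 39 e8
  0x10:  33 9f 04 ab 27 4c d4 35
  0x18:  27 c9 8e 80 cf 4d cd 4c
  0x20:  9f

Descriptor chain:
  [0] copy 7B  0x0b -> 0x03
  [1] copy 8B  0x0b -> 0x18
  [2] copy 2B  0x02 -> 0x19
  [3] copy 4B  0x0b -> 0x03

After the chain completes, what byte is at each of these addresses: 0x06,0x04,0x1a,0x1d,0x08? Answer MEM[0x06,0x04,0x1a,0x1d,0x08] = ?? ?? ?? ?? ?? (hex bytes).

MEM[0x06,0x04,0x1a,0x1d,0x08] = 39 aa fa 33 33

D0: mem[0x03..0x09] <- [fa aa 20 39 e8 33 9f]
D1: mem[0x18..0x1f] <- [fa aa 20 39 e8 33 9f 04]
D2: mem[0x19..0x1a] <- [45 fa]
D3: mem[0x03..0x06] <- [fa aa 20 39]
query mem[0x06]=0x39, mem[0x04]=0xaa, mem[0x1a]=0xfa, mem[0x1d]=0x33, mem[0x08]=0x33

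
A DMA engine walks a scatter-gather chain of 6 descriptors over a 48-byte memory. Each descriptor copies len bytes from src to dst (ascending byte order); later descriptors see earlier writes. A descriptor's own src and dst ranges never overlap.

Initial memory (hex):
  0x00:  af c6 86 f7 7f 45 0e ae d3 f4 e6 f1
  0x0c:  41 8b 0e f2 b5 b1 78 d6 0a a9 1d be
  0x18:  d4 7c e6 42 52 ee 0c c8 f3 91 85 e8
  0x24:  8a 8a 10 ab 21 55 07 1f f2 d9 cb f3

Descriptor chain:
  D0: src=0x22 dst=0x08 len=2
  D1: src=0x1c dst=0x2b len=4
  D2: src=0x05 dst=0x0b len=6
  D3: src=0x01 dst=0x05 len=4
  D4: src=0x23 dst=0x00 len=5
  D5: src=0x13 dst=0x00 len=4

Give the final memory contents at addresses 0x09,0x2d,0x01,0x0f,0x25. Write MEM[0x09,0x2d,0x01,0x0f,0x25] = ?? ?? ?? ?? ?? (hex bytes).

MEM[0x09,0x2d,0x01,0x0f,0x25] = e8 0c 0a e8 8a

D0: mem[0x08..0x09] <- [85 e8]
D1: mem[0x2b..0x2e] <- [52 ee 0c c8]
D2: mem[0x0b..0x10] <- [45 0e ae 85 e8 e6]
D3: mem[0x05..0x08] <- [c6 86 f7 7f]
D4: mem[0x00..0x04] <- [e8 8a 8a 10 ab]
D5: mem[0x00..0x03] <- [d6 0a a9 1d]
query mem[0x09]=0xe8, mem[0x2d]=0x0c, mem[0x01]=0x0a, mem[0x0f]=0xe8, mem[0x25]=0x8a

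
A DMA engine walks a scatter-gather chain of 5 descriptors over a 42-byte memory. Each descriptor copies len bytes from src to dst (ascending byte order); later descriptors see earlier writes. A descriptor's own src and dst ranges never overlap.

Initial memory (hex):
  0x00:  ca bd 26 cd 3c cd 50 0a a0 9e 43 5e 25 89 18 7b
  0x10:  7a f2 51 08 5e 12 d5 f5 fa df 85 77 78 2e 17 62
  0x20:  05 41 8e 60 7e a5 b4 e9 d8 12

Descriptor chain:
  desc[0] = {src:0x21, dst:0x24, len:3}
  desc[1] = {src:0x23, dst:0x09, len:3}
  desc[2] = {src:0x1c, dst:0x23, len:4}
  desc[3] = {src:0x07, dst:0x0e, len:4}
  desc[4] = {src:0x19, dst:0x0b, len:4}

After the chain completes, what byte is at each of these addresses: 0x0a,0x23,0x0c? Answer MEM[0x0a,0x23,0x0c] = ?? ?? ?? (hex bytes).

D0: mem[0x24..0x26] <- [41 8e 60]
D1: mem[0x09..0x0b] <- [60 41 8e]
D2: mem[0x23..0x26] <- [78 2e 17 62]
D3: mem[0x0e..0x11] <- [0a a0 60 41]
D4: mem[0x0b..0x0e] <- [df 85 77 78]
query mem[0x0a]=0x41, mem[0x23]=0x78, mem[0x0c]=0x85

MEM[0x0a,0x23,0x0c] = 41 78 85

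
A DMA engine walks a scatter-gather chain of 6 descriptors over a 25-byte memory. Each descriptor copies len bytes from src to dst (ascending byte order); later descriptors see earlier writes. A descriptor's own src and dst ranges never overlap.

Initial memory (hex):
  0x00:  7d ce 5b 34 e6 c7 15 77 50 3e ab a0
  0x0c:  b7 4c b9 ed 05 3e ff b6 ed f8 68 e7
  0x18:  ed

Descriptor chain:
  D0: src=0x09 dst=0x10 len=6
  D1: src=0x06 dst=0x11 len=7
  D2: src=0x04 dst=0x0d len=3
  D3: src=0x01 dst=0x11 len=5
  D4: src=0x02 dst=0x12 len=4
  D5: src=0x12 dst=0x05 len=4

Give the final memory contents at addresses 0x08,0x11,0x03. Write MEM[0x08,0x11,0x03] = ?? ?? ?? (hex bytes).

D0: mem[0x10..0x15] <- [3e ab a0 b7 4c b9]
D1: mem[0x11..0x17] <- [15 77 50 3e ab a0 b7]
D2: mem[0x0d..0x0f] <- [e6 c7 15]
D3: mem[0x11..0x15] <- [ce 5b 34 e6 c7]
D4: mem[0x12..0x15] <- [5b 34 e6 c7]
D5: mem[0x05..0x08] <- [5b 34 e6 c7]
query mem[0x08]=0xc7, mem[0x11]=0xce, mem[0x03]=0x34

MEM[0x08,0x11,0x03] = c7 ce 34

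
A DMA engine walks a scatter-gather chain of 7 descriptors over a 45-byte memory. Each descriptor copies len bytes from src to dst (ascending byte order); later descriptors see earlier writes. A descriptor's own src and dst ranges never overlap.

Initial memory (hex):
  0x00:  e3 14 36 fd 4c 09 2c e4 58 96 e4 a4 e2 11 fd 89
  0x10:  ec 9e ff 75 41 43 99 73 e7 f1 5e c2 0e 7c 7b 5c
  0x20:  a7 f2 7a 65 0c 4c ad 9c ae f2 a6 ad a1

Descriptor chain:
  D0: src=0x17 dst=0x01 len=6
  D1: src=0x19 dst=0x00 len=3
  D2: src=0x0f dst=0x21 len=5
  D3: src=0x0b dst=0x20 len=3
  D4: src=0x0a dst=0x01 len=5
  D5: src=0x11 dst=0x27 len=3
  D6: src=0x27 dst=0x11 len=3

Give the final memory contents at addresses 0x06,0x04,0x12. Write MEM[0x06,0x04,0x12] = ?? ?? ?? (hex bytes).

MEM[0x06,0x04,0x12] = 0e 11 ff

#0 dst[0x01+6] := {0x73,0xe7,0xf1,0x5e,0xc2,0x0e}
#1 dst[0x00+3] := {0xf1,0x5e,0xc2}
#2 dst[0x21+5] := {0x89,0xec,0x9e,0xff,0x75}
#3 dst[0x20+3] := {0xa4,0xe2,0x11}
#4 dst[0x01+5] := {0xe4,0xa4,0xe2,0x11,0xfd}
#5 dst[0x27+3] := {0x9e,0xff,0x75}
#6 dst[0x11+3] := {0x9e,0xff,0x75}
query mem[0x06]=0x0e, mem[0x04]=0x11, mem[0x12]=0xff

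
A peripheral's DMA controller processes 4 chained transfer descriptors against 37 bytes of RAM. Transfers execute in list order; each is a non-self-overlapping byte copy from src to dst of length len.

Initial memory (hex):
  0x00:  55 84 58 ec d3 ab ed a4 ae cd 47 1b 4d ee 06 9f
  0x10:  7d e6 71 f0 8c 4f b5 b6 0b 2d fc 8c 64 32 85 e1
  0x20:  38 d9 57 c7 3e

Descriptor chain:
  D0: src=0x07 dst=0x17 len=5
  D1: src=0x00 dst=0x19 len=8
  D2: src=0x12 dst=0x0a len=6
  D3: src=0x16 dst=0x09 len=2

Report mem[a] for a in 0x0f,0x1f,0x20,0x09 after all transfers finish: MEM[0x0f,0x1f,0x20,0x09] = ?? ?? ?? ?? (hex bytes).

  after D0: wrote 5B at 0x17 = a4aecd471b
  after D1: wrote 8B at 0x19 = 558458ecd3abeda4
  after D2: wrote 6B at 0x0a = 71f08c4fb5a4
  after D3: wrote 2B at 0x09 = b5a4
query mem[0x0f]=0xa4, mem[0x1f]=0xed, mem[0x20]=0xa4, mem[0x09]=0xb5

MEM[0x0f,0x1f,0x20,0x09] = a4 ed a4 b5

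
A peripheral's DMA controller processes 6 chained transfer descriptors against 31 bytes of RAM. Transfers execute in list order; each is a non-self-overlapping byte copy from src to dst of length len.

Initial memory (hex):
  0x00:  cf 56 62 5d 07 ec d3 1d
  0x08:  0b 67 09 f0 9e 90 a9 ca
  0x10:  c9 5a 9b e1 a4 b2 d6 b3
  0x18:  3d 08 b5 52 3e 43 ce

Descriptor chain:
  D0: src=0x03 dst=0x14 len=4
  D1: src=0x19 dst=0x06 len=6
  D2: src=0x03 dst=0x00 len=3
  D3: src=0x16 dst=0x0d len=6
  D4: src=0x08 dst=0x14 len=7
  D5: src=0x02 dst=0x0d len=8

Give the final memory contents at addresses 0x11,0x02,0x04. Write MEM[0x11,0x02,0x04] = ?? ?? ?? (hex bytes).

#0 dst[0x14+4] := {0x5d,0x07,0xec,0xd3}
#1 dst[0x06+6] := {0x08,0xb5,0x52,0x3e,0x43,0xce}
#2 dst[0x00+3] := {0x5d,0x07,0xec}
#3 dst[0x0d+6] := {0xec,0xd3,0x3d,0x08,0xb5,0x52}
#4 dst[0x14+7] := {0x52,0x3e,0x43,0xce,0x9e,0xec,0xd3}
#5 dst[0x0d+8] := {0xec,0x5d,0x07,0xec,0x08,0xb5,0x52,0x3e}
query mem[0x11]=0x08, mem[0x02]=0xec, mem[0x04]=0x07

MEM[0x11,0x02,0x04] = 08 ec 07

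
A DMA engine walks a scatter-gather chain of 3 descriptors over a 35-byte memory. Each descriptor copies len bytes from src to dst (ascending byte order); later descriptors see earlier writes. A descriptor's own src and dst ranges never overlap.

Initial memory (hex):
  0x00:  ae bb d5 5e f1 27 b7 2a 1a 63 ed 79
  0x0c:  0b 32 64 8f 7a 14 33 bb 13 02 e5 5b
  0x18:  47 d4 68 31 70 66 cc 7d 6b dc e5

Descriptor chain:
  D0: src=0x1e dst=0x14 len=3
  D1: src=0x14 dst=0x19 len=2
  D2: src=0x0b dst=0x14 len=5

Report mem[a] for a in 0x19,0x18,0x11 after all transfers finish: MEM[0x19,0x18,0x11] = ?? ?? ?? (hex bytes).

MEM[0x19,0x18,0x11] = cc 8f 14

[0] 0x1e->0x14 len=3 : cc 7d 6b
[1] 0x14->0x19 len=2 : cc 7d
[2] 0x0b->0x14 len=5 : 79 0b 32 64 8f
query mem[0x19]=0xcc, mem[0x18]=0x8f, mem[0x11]=0x14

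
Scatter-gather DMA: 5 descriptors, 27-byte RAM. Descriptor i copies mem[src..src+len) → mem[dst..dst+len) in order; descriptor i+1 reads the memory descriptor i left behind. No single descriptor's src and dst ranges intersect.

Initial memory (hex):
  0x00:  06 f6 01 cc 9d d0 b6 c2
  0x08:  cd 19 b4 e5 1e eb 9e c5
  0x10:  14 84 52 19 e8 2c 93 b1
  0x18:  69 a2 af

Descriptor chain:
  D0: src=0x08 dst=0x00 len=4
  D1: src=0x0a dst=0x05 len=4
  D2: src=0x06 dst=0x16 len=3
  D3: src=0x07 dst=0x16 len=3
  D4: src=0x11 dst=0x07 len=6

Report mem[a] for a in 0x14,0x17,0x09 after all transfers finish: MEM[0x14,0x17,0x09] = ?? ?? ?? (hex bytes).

#0 dst[0x00+4] := {0xcd,0x19,0xb4,0xe5}
#1 dst[0x05+4] := {0xb4,0xe5,0x1e,0xeb}
#2 dst[0x16+3] := {0xe5,0x1e,0xeb}
#3 dst[0x16+3] := {0x1e,0xeb,0x19}
#4 dst[0x07+6] := {0x84,0x52,0x19,0xe8,0x2c,0x1e}
query mem[0x14]=0xe8, mem[0x17]=0xeb, mem[0x09]=0x19

MEM[0x14,0x17,0x09] = e8 eb 19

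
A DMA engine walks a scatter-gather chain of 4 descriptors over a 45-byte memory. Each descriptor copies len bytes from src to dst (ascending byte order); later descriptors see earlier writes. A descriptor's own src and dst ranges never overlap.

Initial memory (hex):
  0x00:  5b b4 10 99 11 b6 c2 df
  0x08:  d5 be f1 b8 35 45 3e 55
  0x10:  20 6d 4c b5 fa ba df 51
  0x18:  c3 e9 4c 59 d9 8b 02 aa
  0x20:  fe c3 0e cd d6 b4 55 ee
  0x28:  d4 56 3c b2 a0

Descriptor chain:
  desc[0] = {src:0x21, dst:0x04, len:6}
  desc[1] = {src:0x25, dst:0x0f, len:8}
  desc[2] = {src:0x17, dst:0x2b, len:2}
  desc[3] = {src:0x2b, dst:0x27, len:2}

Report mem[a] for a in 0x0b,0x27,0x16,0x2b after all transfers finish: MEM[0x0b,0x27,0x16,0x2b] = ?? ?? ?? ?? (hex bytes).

D0: mem[0x04..0x09] <- [c3 0e cd d6 b4 55]
D1: mem[0x0f..0x16] <- [b4 55 ee d4 56 3c b2 a0]
D2: mem[0x2b..0x2c] <- [51 c3]
D3: mem[0x27..0x28] <- [51 c3]
query mem[0x0b]=0xb8, mem[0x27]=0x51, mem[0x16]=0xa0, mem[0x2b]=0x51

MEM[0x0b,0x27,0x16,0x2b] = b8 51 a0 51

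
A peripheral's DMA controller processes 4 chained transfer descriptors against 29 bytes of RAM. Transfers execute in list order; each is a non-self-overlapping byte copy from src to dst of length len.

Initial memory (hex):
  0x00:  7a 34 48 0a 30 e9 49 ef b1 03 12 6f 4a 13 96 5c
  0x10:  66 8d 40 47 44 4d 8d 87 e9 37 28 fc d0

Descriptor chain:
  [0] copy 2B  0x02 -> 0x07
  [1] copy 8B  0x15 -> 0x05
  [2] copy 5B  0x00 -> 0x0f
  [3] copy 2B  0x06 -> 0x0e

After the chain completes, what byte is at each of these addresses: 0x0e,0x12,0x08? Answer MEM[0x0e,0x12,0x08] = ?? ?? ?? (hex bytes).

#0 dst[0x07+2] := {0x48,0x0a}
#1 dst[0x05+8] := {0x4d,0x8d,0x87,0xe9,0x37,0x28,0xfc,0xd0}
#2 dst[0x0f+5] := {0x7a,0x34,0x48,0x0a,0x30}
#3 dst[0x0e+2] := {0x8d,0x87}
query mem[0x0e]=0x8d, mem[0x12]=0x0a, mem[0x08]=0xe9

MEM[0x0e,0x12,0x08] = 8d 0a e9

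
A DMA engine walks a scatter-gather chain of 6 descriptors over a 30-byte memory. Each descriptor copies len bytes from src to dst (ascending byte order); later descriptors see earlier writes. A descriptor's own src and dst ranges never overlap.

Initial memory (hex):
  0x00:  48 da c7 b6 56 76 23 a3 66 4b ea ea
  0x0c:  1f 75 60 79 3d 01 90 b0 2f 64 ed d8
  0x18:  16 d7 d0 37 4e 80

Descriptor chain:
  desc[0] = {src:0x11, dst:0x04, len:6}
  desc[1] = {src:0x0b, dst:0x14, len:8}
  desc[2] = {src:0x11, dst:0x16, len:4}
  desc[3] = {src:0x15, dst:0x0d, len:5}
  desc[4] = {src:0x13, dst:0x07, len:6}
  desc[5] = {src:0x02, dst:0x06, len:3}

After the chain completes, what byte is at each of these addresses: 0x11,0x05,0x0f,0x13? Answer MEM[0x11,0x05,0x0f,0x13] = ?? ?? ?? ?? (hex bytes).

MEM[0x11,0x05,0x0f,0x13] = ea 90 90 b0

#0 dst[0x04+6] := {0x01,0x90,0xb0,0x2f,0x64,0xed}
#1 dst[0x14+8] := {0xea,0x1f,0x75,0x60,0x79,0x3d,0x01,0x90}
#2 dst[0x16+4] := {0x01,0x90,0xb0,0xea}
#3 dst[0x0d+5] := {0x1f,0x01,0x90,0xb0,0xea}
#4 dst[0x07+6] := {0xb0,0xea,0x1f,0x01,0x90,0xb0}
#5 dst[0x06+3] := {0xc7,0xb6,0x01}
query mem[0x11]=0xea, mem[0x05]=0x90, mem[0x0f]=0x90, mem[0x13]=0xb0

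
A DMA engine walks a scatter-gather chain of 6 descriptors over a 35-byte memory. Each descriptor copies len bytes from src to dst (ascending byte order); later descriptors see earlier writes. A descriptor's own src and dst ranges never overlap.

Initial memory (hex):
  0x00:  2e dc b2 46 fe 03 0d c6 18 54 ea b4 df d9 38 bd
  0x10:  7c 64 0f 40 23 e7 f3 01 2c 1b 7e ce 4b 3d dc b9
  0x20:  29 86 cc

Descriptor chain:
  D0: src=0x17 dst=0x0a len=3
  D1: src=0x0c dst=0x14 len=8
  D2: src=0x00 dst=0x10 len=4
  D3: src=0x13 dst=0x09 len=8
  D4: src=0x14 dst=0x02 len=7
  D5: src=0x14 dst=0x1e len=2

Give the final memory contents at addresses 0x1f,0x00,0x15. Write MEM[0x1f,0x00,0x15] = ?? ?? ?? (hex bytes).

[0] 0x17->0x0a len=3 : 01 2c 1b
[1] 0x0c->0x14 len=8 : 1b d9 38 bd 7c 64 0f 40
[2] 0x00->0x10 len=4 : 2e dc b2 46
[3] 0x13->0x09 len=8 : 46 1b d9 38 bd 7c 64 0f
[4] 0x14->0x02 len=7 : 1b d9 38 bd 7c 64 0f
[5] 0x14->0x1e len=2 : 1b d9
query mem[0x1f]=0xd9, mem[0x00]=0x2e, mem[0x15]=0xd9

MEM[0x1f,0x00,0x15] = d9 2e d9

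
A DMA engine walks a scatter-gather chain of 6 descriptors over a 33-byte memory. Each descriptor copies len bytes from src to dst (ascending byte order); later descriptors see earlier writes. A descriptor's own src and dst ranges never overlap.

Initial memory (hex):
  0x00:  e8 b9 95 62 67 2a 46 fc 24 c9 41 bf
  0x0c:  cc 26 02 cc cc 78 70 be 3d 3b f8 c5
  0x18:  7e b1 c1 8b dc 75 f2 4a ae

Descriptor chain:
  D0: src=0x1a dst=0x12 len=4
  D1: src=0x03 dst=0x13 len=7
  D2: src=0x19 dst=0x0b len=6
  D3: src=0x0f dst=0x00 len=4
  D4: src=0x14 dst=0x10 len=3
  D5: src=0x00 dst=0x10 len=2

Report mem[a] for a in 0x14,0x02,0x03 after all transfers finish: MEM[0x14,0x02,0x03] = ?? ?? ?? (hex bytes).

MEM[0x14,0x02,0x03] = 67 78 c1

[0] 0x1a->0x12 len=4 : c1 8b dc 75
[1] 0x03->0x13 len=7 : 62 67 2a 46 fc 24 c9
[2] 0x19->0x0b len=6 : c9 c1 8b dc 75 f2
[3] 0x0f->0x00 len=4 : 75 f2 78 c1
[4] 0x14->0x10 len=3 : 67 2a 46
[5] 0x00->0x10 len=2 : 75 f2
query mem[0x14]=0x67, mem[0x02]=0x78, mem[0x03]=0xc1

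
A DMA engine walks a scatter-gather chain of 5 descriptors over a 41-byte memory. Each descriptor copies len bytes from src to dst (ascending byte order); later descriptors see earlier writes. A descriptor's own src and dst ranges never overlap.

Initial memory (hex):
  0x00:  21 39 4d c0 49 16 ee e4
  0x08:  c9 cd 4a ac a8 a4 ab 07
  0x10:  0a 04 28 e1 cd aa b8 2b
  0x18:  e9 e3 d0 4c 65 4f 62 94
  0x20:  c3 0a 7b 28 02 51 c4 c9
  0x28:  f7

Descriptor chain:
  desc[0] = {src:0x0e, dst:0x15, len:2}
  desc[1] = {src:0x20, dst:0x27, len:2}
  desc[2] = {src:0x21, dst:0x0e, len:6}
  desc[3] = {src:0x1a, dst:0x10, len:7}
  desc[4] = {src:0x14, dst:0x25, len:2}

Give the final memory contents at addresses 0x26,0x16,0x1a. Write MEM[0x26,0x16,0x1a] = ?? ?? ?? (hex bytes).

MEM[0x26,0x16,0x1a] = 94 c3 d0

#0 dst[0x15+2] := {0xab,0x07}
#1 dst[0x27+2] := {0xc3,0x0a}
#2 dst[0x0e+6] := {0x0a,0x7b,0x28,0x02,0x51,0xc4}
#3 dst[0x10+7] := {0xd0,0x4c,0x65,0x4f,0x62,0x94,0xc3}
#4 dst[0x25+2] := {0x62,0x94}
query mem[0x26]=0x94, mem[0x16]=0xc3, mem[0x1a]=0xd0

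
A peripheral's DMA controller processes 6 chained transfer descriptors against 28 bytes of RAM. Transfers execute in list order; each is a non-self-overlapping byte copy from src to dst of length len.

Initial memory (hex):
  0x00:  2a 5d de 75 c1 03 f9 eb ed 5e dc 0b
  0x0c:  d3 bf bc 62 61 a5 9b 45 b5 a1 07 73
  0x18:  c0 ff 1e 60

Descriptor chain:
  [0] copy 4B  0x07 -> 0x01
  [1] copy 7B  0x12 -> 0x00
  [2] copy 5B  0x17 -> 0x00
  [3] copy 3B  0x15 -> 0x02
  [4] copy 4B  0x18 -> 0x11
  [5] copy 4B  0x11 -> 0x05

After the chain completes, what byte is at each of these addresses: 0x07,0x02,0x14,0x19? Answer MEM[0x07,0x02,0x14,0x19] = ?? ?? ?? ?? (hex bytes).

MEM[0x07,0x02,0x14,0x19] = 1e a1 60 ff

#0 dst[0x01+4] := {0xeb,0xed,0x5e,0xdc}
#1 dst[0x00+7] := {0x9b,0x45,0xb5,0xa1,0x07,0x73,0xc0}
#2 dst[0x00+5] := {0x73,0xc0,0xff,0x1e,0x60}
#3 dst[0x02+3] := {0xa1,0x07,0x73}
#4 dst[0x11+4] := {0xc0,0xff,0x1e,0x60}
#5 dst[0x05+4] := {0xc0,0xff,0x1e,0x60}
query mem[0x07]=0x1e, mem[0x02]=0xa1, mem[0x14]=0x60, mem[0x19]=0xff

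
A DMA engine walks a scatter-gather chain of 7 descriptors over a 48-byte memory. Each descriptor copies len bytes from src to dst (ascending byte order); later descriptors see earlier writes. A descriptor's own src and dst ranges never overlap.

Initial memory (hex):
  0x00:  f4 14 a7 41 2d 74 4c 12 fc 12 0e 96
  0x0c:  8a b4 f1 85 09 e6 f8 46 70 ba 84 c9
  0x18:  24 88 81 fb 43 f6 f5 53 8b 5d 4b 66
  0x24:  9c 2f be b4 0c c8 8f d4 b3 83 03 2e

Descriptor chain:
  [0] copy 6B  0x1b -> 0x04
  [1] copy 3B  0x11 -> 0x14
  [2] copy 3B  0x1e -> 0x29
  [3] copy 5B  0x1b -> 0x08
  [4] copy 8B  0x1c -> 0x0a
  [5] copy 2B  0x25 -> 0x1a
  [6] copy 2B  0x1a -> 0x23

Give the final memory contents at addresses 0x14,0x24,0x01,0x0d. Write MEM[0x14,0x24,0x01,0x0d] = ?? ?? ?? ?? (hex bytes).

MEM[0x14,0x24,0x01,0x0d] = e6 be 14 53

D0: mem[0x04..0x09] <- [fb 43 f6 f5 53 8b]
D1: mem[0x14..0x16] <- [e6 f8 46]
D2: mem[0x29..0x2b] <- [f5 53 8b]
D3: mem[0x08..0x0c] <- [fb 43 f6 f5 53]
D4: mem[0x0a..0x11] <- [43 f6 f5 53 8b 5d 4b 66]
D5: mem[0x1a..0x1b] <- [2f be]
D6: mem[0x23..0x24] <- [2f be]
query mem[0x14]=0xe6, mem[0x24]=0xbe, mem[0x01]=0x14, mem[0x0d]=0x53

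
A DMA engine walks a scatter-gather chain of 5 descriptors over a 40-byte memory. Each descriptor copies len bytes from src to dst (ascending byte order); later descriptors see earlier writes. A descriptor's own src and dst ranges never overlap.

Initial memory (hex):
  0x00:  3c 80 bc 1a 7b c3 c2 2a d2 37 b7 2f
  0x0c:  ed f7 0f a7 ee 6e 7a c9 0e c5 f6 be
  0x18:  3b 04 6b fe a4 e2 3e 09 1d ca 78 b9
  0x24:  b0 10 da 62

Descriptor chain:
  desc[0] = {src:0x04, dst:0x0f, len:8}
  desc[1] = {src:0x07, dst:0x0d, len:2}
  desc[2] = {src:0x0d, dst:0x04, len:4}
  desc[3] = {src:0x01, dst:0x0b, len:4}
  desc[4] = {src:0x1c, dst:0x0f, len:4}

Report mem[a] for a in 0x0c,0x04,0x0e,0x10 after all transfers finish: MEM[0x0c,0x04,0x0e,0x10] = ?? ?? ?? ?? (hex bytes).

MEM[0x0c,0x04,0x0e,0x10] = bc 2a 2a e2

#0 dst[0x0f+8] := {0x7b,0xc3,0xc2,0x2a,0xd2,0x37,0xb7,0x2f}
#1 dst[0x0d+2] := {0x2a,0xd2}
#2 dst[0x04+4] := {0x2a,0xd2,0x7b,0xc3}
#3 dst[0x0b+4] := {0x80,0xbc,0x1a,0x2a}
#4 dst[0x0f+4] := {0xa4,0xe2,0x3e,0x09}
query mem[0x0c]=0xbc, mem[0x04]=0x2a, mem[0x0e]=0x2a, mem[0x10]=0xe2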